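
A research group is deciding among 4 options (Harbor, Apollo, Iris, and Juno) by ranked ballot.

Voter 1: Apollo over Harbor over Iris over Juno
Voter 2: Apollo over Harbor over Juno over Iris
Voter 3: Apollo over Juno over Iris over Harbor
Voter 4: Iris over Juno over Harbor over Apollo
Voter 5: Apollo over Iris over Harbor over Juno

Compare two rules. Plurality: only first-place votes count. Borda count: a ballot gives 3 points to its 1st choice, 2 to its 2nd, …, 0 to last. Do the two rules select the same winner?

Yes

Plurality first-place counts: Harbor 0, Apollo 4, Iris 1, Juno 0 → Apollo.
Borda totals: Harbor 6, Apollo 12, Iris 7, Juno 5 → Apollo.
The two rules agree on Apollo.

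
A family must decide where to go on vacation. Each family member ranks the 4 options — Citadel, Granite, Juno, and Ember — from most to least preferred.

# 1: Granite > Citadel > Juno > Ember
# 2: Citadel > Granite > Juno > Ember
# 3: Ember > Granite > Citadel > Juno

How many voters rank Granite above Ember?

2

Ballots ranking Granite above Ember: 2.
Ballots ranking Ember above Granite: 1.
So 2 of 3 voters prefer Granite to Ember.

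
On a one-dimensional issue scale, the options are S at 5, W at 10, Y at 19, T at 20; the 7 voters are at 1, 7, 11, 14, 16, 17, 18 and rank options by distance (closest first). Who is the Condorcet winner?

W

With single-peaked preferences on a line, the Condorcet winner is the candidate closest to the median voter.
The median voter (position 14) is closest to W at 10.
Check: W vs S — voters closer to W: 5 of 7.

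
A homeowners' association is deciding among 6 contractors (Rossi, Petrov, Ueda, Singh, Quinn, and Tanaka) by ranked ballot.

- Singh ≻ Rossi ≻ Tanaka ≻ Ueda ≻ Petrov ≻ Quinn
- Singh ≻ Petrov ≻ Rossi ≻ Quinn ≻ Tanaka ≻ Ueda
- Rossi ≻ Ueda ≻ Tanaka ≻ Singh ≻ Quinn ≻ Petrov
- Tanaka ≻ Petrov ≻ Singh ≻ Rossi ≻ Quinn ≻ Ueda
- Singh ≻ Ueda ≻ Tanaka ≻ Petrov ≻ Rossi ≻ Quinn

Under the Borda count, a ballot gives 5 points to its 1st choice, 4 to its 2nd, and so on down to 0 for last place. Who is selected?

Singh

Borda scores:
  Rossi: 4 + 3 + 5 + 2 + 1 = 15
  Petrov: 1 + 4 + 0 + 4 + 2 = 11
  Ueda: 2 + 0 + 4 + 0 + 4 = 10
  Singh: 5 + 5 + 2 + 3 + 5 = 20
  Quinn: 0 + 2 + 1 + 1 + 0 = 4
  Tanaka: 3 + 1 + 3 + 5 + 3 = 15
Singh has the highest total.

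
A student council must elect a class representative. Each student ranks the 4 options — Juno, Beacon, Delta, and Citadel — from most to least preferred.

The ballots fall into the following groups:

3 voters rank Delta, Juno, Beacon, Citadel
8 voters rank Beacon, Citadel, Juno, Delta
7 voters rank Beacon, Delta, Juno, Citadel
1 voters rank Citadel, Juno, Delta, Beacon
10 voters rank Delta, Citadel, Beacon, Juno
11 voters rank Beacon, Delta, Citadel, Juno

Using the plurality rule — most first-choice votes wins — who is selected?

First-place vote totals:
  Juno: 0
  Beacon: 26
  Delta: 13
  Citadel: 1
Beacon has the most first-place votes.

Beacon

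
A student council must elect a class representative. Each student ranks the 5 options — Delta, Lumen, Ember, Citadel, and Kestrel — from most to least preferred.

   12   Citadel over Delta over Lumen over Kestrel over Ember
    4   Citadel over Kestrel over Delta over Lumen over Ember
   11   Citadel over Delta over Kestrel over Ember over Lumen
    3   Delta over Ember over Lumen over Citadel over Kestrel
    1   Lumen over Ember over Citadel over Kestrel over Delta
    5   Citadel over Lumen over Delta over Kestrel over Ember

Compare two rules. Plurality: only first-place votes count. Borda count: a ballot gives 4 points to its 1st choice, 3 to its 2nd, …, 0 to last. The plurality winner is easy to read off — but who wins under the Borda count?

Citadel

Plurality first-place counts: Delta 3, Lumen 1, Ember 0, Citadel 32, Kestrel 0 → Citadel.
Borda totals: Delta 99, Lumen 53, Ember 23, Citadel 133, Kestrel 52 → Citadel.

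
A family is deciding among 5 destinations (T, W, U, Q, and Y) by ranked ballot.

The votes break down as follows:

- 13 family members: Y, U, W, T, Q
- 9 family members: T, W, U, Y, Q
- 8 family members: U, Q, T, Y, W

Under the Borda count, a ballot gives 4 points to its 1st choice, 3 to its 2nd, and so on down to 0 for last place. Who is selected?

Borda scores:
  T: 13·1 + 9·4 + 8·2 = 65
  W: 13·2 + 9·3 + 8·0 = 53
  U: 13·3 + 9·2 + 8·4 = 89
  Q: 13·0 + 9·0 + 8·3 = 24
  Y: 13·4 + 9·1 + 8·1 = 69
U has the highest total.

U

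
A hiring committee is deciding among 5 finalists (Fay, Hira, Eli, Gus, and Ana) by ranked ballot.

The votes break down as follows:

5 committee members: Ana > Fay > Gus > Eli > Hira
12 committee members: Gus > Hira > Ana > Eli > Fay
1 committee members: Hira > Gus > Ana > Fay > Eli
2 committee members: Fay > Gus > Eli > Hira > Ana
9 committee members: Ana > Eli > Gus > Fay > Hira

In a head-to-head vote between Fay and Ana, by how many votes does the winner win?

Ballots ranking Fay above Ana: 2.
Ballots ranking Ana above Fay: 5+12+1+9 = 27.
Ana wins 27–2, a margin of 25.

25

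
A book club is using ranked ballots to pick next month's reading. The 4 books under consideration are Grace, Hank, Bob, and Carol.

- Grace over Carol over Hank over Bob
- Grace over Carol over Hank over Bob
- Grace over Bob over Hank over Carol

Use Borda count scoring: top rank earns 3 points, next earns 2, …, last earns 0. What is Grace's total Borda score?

Borda scores:
  Grace: 3 + 3 + 3 = 9
  Hank: 1 + 1 + 1 = 3
  Bob: 0 + 0 + 2 = 2
  Carol: 2 + 2 + 0 = 4

9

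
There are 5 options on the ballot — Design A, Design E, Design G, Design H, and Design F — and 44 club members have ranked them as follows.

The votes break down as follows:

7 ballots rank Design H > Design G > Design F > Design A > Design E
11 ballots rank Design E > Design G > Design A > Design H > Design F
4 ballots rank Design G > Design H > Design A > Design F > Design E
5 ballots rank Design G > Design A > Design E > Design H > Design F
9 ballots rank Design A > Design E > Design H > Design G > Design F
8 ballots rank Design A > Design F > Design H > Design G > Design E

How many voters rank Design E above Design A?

Ballots ranking Design E above Design A: 11.
Ballots ranking Design A above Design E: 7+4+5+9+8 = 33.
So 11 of 44 voters prefer Design E to Design A.

11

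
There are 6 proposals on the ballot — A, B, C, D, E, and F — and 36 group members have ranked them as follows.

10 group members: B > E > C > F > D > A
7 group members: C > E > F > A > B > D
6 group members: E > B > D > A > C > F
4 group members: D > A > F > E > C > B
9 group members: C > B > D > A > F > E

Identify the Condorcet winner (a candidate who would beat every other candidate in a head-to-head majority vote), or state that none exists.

Head-to-head results (36 voters total):
A vs B: B wins 25–11.
A vs C: C wins 26–10.
A vs D: D wins 29–7.
A vs E: E wins 23–13.
A vs F: A wins 19–17.
B vs C: C wins 20–16.
B vs D: B wins 32–4.
B vs E: B wins 19–17.
B vs F: B wins 25–11.
C vs D: C wins 26–10.
C vs E: E wins 20–16.
C vs F: C wins 32–4.
D vs E: E wins 23–13.
D vs F: D wins 19–17.
E vs F: E wins 23–13.
No candidate beats all others: B beats E beats C beats B, a majority cycle.

None — there is no Condorcet winner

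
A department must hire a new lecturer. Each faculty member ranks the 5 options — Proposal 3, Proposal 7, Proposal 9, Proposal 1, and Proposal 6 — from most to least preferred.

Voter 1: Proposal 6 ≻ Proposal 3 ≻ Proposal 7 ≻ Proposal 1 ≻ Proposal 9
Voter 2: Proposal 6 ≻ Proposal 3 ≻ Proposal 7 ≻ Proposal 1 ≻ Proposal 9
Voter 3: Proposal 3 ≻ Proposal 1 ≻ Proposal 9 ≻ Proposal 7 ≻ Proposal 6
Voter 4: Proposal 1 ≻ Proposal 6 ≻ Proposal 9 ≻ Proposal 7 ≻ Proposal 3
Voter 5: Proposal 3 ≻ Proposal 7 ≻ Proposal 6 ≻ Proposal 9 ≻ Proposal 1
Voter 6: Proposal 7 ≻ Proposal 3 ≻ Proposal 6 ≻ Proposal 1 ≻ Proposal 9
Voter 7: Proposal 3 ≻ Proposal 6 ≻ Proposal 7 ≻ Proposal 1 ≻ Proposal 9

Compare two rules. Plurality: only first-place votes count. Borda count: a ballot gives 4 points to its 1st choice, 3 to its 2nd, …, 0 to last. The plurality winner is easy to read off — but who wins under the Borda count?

Proposal 3

Plurality first-place counts: Proposal 3 3, Proposal 7 1, Proposal 9 0, Proposal 1 1, Proposal 6 2 → Proposal 3.
Borda totals: Proposal 3 21, Proposal 7 15, Proposal 9 5, Proposal 1 11, Proposal 6 18 → Proposal 3.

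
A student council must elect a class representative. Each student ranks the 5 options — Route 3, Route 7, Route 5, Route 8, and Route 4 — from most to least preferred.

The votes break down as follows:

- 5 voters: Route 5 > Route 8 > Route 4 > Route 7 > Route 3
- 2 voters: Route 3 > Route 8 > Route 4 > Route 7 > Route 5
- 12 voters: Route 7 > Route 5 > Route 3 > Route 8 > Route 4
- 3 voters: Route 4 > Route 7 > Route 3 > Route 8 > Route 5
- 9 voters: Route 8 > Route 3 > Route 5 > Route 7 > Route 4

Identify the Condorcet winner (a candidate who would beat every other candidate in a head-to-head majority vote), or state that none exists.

No Condorcet winner

Head-to-head results (31 voters total):
Route 3 vs Route 7: Route 7 wins 20–11.
Route 3 vs Route 5: Route 5 wins 17–14.
Route 3 vs Route 8: Route 3 wins 17–14.
Route 3 vs Route 4: Route 3 wins 23–8.
Route 7 vs Route 5: Route 7 wins 17–14.
Route 7 vs Route 8: Route 8 wins 16–15.
Route 7 vs Route 4: Route 7 wins 21–10.
Route 5 vs Route 8: Route 5 wins 17–14.
Route 5 vs Route 4: Route 5 wins 26–5.
Route 8 vs Route 4: Route 8 wins 28–3.
No candidate beats all others: Route 3 beats Route 8 beats Route 7 beats Route 3, a majority cycle.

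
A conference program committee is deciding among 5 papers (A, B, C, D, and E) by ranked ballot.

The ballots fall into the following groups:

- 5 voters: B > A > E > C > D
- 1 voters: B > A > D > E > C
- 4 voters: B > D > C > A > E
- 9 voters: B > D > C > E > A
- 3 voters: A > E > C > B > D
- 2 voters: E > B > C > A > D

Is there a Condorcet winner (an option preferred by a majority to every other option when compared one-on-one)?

Yes

Head-to-head results (24 voters total):
A vs B: B wins 21–3.
A vs C: C wins 15–9.
A vs D: D wins 13–11.
A vs E: A wins 13–11.
B vs C: B wins 21–3.
B vs D: B wins 24–0.
B vs E: B wins 19–5.
C vs D: D wins 14–10.
C vs E: C wins 13–11.
D vs E: D wins 14–10.
B beats each rival — A (21–3), C (21–3), D (24–0), E (19–5) — so B is the Condorcet winner.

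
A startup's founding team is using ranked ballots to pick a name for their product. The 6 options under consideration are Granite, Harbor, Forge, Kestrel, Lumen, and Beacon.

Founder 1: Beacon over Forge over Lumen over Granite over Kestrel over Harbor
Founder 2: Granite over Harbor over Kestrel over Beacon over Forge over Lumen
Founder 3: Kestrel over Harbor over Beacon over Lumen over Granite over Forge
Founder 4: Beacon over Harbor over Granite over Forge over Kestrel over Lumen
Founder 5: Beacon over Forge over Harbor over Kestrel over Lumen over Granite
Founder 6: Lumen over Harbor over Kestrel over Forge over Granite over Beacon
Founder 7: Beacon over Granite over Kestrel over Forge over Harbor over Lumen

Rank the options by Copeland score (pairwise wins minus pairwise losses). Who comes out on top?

Beacon

Pairwise results:
  Granite vs Harbor: Harbor wins 4–3.
  Granite vs Forge: Granite wins 4–3.
  Granite vs Kestrel: Granite wins 4–3.
  Granite vs Lumen: Lumen wins 4–3.
  Granite vs Beacon: Beacon wins 5–2.
  Harbor vs Forge: Harbor wins 4–3.
  Harbor vs Kestrel: Harbor wins 4–3.
  Harbor vs Lumen: Harbor wins 5–2.
  Harbor vs Beacon: Beacon wins 4–3.
  Forge vs Kestrel: Kestrel wins 4–3.
  Forge vs Lumen: Forge wins 5–2.
  Forge vs Beacon: Beacon wins 6–1.
  Kestrel vs Lumen: Kestrel wins 5–2.
  Kestrel vs Beacon: Beacon wins 4–3.
  Lumen vs Beacon: Beacon wins 6–1.
Copeland scores (wins − losses):
  Granite: 2 − 3 = -1
  Harbor: 4 − 1 = 3
  Forge: 1 − 4 = -3
  Kestrel: 2 − 3 = -1
  Lumen: 1 − 4 = -3
  Beacon: 5 − 0 = 5
Beacon has the best Copeland score.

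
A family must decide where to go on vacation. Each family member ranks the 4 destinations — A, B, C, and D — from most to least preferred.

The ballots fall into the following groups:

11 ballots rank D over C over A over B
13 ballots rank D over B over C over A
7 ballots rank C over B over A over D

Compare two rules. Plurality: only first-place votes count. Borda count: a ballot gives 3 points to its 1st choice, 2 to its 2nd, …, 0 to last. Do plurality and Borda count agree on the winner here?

Plurality first-place counts: A 0, B 0, C 7, D 24 → D.
Borda totals: A 18, B 40, C 56, D 72 → D.
The two rules agree on D.

Yes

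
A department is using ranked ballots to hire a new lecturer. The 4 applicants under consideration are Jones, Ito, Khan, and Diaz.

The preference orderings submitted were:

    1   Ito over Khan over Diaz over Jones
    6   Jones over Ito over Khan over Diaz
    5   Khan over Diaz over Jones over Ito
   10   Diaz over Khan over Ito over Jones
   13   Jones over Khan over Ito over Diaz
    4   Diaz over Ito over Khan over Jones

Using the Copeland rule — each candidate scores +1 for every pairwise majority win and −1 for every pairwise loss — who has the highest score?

Khan

Pairwise results:
  Jones vs Ito: Jones wins 24–15.
  Jones vs Khan: Khan wins 20–19.
  Jones vs Diaz: Diaz wins 20–19.
  Ito vs Khan: Khan wins 28–11.
  Ito vs Diaz: Ito wins 20–19.
  Khan vs Diaz: Khan wins 25–14.
Copeland scores (wins − losses):
  Jones: 1 − 2 = -1
  Ito: 1 − 2 = -1
  Khan: 3 − 0 = 3
  Diaz: 1 − 2 = -1
Khan has the best Copeland score.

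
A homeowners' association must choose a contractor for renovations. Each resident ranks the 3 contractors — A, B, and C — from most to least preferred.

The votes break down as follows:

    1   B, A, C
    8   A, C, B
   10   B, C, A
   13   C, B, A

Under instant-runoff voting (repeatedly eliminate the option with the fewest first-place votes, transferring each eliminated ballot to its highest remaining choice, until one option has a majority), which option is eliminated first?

Round 1: C 13, B 11, A 8. A has the fewest and is eliminated.
Round 2: C 21, B 11. C has a majority.

A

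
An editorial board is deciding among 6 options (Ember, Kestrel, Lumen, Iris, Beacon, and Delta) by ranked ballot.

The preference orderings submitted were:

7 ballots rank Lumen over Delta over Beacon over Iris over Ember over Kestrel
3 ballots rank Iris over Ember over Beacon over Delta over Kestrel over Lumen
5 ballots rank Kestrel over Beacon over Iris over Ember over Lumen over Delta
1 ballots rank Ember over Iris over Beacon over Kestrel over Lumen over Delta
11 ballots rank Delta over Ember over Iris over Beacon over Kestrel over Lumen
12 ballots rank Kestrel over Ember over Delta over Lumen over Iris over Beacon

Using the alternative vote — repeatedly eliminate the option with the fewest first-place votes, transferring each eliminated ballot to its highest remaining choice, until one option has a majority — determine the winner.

Round 1: Kestrel 17, Delta 11, Lumen 7, Iris 3, Ember 1, Beacon 0. Beacon has the fewest and is eliminated.
Round 2: Kestrel 17, Delta 11, Lumen 7, Iris 3, Ember 1. Ember has the fewest and is eliminated.
Round 3: Kestrel 17, Delta 11, Lumen 7, Iris 4. Iris has the fewest and is eliminated.
Round 4: Kestrel 18, Delta 14, Lumen 7. Lumen has the fewest and is eliminated.
Round 5: Delta 21, Kestrel 18. Delta has a majority.

Delta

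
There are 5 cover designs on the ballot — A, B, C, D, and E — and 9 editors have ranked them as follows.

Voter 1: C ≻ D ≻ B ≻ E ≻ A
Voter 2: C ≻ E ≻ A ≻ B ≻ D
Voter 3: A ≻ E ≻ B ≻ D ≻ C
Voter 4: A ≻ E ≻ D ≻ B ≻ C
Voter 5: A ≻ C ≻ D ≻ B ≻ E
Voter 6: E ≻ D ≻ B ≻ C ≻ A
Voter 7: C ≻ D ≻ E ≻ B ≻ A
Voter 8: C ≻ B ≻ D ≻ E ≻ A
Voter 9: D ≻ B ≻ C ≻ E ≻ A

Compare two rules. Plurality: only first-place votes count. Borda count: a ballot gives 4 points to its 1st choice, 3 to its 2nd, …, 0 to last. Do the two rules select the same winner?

Plurality first-place counts: A 3, B 0, C 4, D 1, E 1 → C.
Borda totals: A 14, B 16, C 22, D 20, E 18 → C.
The two rules agree on C.

Yes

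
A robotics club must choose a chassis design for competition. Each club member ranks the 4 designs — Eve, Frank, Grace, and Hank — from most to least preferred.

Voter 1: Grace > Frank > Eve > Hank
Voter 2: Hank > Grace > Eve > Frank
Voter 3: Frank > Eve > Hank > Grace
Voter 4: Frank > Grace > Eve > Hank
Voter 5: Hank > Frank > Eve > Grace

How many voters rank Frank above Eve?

4

Ballots ranking Frank above Eve: 4.
Ballots ranking Eve above Frank: 1.
So 4 of 5 voters prefer Frank to Eve.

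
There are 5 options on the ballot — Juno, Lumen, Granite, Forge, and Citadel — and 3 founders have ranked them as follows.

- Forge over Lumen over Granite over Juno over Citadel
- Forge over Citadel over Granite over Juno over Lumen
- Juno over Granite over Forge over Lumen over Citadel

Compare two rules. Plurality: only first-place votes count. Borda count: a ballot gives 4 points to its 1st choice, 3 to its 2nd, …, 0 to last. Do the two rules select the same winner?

Yes

Plurality first-place counts: Juno 1, Lumen 0, Granite 0, Forge 2, Citadel 0 → Forge.
Borda totals: Juno 6, Lumen 4, Granite 7, Forge 10, Citadel 3 → Forge.
The two rules agree on Forge.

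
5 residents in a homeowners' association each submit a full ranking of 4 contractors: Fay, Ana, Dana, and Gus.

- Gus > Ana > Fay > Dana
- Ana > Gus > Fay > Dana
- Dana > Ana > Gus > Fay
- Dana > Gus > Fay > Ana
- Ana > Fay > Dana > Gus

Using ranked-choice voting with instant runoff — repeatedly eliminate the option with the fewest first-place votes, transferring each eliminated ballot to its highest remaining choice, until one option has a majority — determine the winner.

Ana

Round 1: Ana 2, Dana 2, Gus 1, Fay 0. Fay has the fewest and is eliminated.
Round 2: Ana 2, Dana 2, Gus 1. Gus has the fewest and is eliminated.
Round 3: Ana 3, Dana 2. Ana has a majority.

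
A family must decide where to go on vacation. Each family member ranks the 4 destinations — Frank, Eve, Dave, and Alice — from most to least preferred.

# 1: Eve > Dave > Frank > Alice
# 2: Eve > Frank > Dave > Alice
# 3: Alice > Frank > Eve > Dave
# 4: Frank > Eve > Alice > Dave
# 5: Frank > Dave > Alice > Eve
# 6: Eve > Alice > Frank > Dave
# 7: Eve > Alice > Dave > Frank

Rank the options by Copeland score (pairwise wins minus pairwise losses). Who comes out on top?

Pairwise results:
  Frank vs Eve: Eve wins 4–3.
  Frank vs Dave: Frank wins 5–2.
  Frank vs Alice: Frank wins 4–3.
  Eve vs Dave: Eve wins 6–1.
  Eve vs Alice: Eve wins 5–2.
  Dave vs Alice: Alice wins 4–3.
Copeland scores (wins − losses):
  Frank: 2 − 1 = 1
  Eve: 3 − 0 = 3
  Dave: 0 − 3 = -3
  Alice: 1 − 2 = -1
Eve has the best Copeland score.

Eve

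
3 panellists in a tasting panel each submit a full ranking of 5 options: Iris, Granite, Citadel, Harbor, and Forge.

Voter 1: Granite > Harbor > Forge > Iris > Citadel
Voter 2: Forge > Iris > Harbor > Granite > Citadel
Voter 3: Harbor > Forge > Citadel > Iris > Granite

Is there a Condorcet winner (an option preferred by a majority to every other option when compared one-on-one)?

Head-to-head results (3 voters total):
Iris vs Granite: Iris wins 2–1.
Iris vs Citadel: Iris wins 2–1.
Iris vs Harbor: Harbor wins 2–1.
Iris vs Forge: Forge wins 3–0.
Granite vs Citadel: Granite wins 2–1.
Granite vs Harbor: Harbor wins 2–1.
Granite vs Forge: Forge wins 2–1.
Citadel vs Harbor: Harbor wins 3–0.
Citadel vs Forge: Forge wins 3–0.
Harbor vs Forge: Harbor wins 2–1.
Harbor beats each rival — Iris (2–1), Granite (2–1), Citadel (3–0), Forge (2–1) — so Harbor is the Condorcet winner.

Yes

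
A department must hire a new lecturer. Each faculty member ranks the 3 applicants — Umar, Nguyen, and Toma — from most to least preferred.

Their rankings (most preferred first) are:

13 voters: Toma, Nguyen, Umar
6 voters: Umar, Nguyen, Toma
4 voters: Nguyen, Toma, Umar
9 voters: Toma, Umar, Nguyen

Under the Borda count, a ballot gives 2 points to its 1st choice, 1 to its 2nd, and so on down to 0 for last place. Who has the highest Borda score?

Borda scores:
  Umar: 13·0 + 6·2 + 4·0 + 9·1 = 21
  Nguyen: 13·1 + 6·1 + 4·2 + 9·0 = 27
  Toma: 13·2 + 6·0 + 4·1 + 9·2 = 48
Toma has the highest total.

Toma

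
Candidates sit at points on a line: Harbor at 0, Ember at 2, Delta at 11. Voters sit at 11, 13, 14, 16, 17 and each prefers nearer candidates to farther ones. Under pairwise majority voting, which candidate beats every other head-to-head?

Delta

With single-peaked preferences on a line, the Condorcet winner is the candidate closest to the median voter.
The median voter (position 14) is closest to Delta at 11.
Check: Delta vs Harbor — voters closer to Delta: 5 of 5.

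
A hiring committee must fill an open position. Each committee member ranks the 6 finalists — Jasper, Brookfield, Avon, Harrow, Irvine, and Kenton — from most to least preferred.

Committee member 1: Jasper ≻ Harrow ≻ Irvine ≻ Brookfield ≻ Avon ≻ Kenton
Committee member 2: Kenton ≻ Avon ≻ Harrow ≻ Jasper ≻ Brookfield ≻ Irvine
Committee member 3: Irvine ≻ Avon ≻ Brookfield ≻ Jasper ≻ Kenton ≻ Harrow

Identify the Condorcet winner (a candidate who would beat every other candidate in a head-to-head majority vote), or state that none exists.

There is no Condorcet winner

Head-to-head results (3 voters total):
Jasper vs Brookfield: Jasper wins 2–1.
Jasper vs Avon: Avon wins 2–1.
Jasper vs Harrow: Jasper wins 2–1.
Jasper vs Irvine: Jasper wins 2–1.
Jasper vs Kenton: Jasper wins 2–1.
Brookfield vs Avon: Avon wins 2–1.
Brookfield vs Harrow: Harrow wins 2–1.
Brookfield vs Irvine: Irvine wins 2–1.
Brookfield vs Kenton: Brookfield wins 2–1.
Avon vs Harrow: Avon wins 2–1.
Avon vs Irvine: Irvine wins 2–1.
Avon vs Kenton: Avon wins 2–1.
Harrow vs Irvine: Harrow wins 2–1.
Harrow vs Kenton: Kenton wins 2–1.
Irvine vs Kenton: Irvine wins 2–1.
No candidate beats all others: Jasper beats Irvine beats Avon beats Jasper, a majority cycle.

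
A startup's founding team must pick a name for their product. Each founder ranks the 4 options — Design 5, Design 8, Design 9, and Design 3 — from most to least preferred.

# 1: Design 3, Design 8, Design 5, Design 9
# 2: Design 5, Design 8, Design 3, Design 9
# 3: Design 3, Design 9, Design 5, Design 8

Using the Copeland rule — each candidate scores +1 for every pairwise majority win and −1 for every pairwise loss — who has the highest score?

Pairwise results:
  Design 5 vs Design 8: Design 5 wins 2–1.
  Design 5 vs Design 9: Design 5 wins 2–1.
  Design 5 vs Design 3: Design 3 wins 2–1.
  Design 8 vs Design 9: Design 8 wins 2–1.
  Design 8 vs Design 3: Design 3 wins 2–1.
  Design 9 vs Design 3: Design 3 wins 3–0.
Copeland scores (wins − losses):
  Design 5: 2 − 1 = 1
  Design 8: 1 − 2 = -1
  Design 9: 0 − 3 = -3
  Design 3: 3 − 0 = 3
Design 3 has the best Copeland score.

Design 3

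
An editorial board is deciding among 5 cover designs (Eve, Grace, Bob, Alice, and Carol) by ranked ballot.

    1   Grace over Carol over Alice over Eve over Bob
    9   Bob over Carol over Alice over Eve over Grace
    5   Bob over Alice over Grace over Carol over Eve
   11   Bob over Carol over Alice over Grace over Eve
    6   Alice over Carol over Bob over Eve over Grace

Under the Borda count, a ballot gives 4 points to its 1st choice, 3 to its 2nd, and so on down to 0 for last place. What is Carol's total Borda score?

Borda scores:
  Eve: 1 + 9·1 + 5·0 + 11·0 + 6·1 = 16
  Grace: 4 + 9·0 + 5·2 + 11·1 + 6·0 = 25
  Bob: 0 + 9·4 + 5·4 + 11·4 + 6·2 = 112
  Alice: 2 + 9·2 + 5·3 + 11·2 + 6·4 = 81
  Carol: 3 + 9·3 + 5·1 + 11·3 + 6·3 = 86

86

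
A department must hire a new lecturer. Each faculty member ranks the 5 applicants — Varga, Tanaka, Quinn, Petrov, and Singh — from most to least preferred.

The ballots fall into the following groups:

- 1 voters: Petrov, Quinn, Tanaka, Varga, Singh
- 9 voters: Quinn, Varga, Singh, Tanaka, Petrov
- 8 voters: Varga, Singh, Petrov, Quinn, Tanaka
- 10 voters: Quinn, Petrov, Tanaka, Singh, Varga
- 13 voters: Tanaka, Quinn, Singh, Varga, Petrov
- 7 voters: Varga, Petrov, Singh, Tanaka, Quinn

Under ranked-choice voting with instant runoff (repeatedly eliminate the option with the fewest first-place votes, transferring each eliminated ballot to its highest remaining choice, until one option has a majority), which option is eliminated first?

Singh

Round 1: Quinn 19, Varga 15, Tanaka 13, Petrov 1, Singh 0. Singh has the fewest and is eliminated.
Round 2: Quinn 19, Varga 15, Tanaka 13, Petrov 1. Petrov has the fewest and is eliminated.
Round 3: Quinn 20, Varga 15, Tanaka 13. Tanaka has the fewest and is eliminated.
Round 4: Quinn 33, Varga 15. Quinn has a majority.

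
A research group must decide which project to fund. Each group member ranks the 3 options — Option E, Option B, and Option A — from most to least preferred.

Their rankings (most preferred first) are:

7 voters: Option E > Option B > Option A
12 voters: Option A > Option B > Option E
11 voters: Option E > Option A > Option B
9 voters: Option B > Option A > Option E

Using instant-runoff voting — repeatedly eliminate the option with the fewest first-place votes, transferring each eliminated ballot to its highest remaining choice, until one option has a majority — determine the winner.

Option A

Round 1: Option E 18, Option A 12, Option B 9. Option B has the fewest and is eliminated.
Round 2: Option A 21, Option E 18. Option A has a majority.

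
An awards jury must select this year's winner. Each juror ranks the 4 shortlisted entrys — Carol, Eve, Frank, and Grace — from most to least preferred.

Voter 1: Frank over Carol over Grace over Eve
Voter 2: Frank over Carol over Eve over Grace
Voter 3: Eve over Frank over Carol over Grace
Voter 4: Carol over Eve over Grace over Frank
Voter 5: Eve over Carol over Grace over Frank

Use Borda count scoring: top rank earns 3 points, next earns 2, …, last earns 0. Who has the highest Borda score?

Carol

Borda scores:
  Carol: 2 + 2 + 1 + 3 + 2 = 10
  Eve: 0 + 1 + 3 + 2 + 3 = 9
  Frank: 3 + 3 + 2 + 0 + 0 = 8
  Grace: 1 + 0 + 0 + 1 + 1 = 3
Carol has the highest total.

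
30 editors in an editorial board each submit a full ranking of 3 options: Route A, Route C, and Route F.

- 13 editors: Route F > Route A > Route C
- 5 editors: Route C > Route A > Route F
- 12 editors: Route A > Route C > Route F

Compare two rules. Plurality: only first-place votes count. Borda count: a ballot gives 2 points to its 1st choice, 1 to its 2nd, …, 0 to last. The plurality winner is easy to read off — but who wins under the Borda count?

Plurality first-place counts: Route A 12, Route C 5, Route F 13 → Route F.
Borda totals: Route A 42, Route C 22, Route F 26 → Route A.

Route A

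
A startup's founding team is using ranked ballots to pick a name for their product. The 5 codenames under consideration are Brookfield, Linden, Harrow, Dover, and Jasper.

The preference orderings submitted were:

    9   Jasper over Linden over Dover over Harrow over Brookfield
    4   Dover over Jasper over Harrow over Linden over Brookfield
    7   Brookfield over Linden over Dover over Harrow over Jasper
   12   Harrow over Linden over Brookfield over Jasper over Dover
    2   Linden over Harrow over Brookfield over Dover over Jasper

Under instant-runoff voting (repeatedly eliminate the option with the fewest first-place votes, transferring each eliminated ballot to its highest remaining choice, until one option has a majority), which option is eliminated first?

Linden

Round 1: Harrow 12, Jasper 9, Brookfield 7, Dover 4, Linden 2. Linden has the fewest and is eliminated.
Round 2: Harrow 14, Jasper 9, Brookfield 7, Dover 4. Dover has the fewest and is eliminated.
Round 3: Harrow 14, Jasper 13, Brookfield 7. Brookfield has the fewest and is eliminated.
Round 4: Harrow 21, Jasper 13. Harrow has a majority.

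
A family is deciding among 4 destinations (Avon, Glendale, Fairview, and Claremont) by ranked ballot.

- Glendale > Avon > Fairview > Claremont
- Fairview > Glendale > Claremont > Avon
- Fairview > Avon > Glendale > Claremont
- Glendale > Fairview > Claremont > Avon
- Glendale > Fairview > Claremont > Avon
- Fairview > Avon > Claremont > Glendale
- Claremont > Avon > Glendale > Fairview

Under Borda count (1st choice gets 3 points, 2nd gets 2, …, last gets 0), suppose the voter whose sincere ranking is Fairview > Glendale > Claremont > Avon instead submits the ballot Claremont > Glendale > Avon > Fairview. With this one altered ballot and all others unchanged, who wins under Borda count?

Glendale

Borda totals with the altered ballot: Avon 9, Glendale 13, Fairview 11, Claremont 9.
The switch changes the winner from Fairview to Glendale.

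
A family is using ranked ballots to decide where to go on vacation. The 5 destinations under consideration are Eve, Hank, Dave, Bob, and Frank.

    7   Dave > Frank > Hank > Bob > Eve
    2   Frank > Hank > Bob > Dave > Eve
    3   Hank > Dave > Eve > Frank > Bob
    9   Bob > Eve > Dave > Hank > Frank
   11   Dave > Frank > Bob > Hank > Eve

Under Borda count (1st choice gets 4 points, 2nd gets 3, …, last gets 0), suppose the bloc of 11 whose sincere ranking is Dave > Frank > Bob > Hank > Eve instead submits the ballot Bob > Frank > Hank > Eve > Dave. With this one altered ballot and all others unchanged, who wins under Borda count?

Borda totals with the altered ballot: Eve 44, Hank 63, Dave 57, Bob 91, Frank 65.
The switch changes the winner from Dave to Bob.

Bob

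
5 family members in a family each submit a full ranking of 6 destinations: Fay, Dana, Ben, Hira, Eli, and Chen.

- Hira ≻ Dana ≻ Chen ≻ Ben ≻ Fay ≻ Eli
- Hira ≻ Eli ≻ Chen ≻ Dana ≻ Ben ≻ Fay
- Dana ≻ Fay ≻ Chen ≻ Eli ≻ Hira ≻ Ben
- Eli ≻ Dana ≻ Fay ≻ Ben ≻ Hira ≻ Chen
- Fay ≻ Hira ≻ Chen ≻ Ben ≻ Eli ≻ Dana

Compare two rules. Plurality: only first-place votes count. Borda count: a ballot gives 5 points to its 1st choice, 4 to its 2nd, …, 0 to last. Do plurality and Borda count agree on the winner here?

Plurality first-place counts: Fay 1, Dana 1, Ben 0, Hira 2, Eli 1, Chen 0 → Hira.
Borda totals: Fay 13, Dana 15, Ben 7, Hira 16, Eli 12, Chen 12 → Hira.
The two rules agree on Hira.

Yes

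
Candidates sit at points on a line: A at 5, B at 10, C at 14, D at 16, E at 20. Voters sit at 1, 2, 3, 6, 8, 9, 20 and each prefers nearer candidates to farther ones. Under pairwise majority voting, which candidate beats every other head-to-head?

A

With single-peaked preferences on a line, the Condorcet winner is the candidate closest to the median voter.
The median voter (position 6) is closest to A at 5.
Check: A vs C — voters closer to A: 6 of 7.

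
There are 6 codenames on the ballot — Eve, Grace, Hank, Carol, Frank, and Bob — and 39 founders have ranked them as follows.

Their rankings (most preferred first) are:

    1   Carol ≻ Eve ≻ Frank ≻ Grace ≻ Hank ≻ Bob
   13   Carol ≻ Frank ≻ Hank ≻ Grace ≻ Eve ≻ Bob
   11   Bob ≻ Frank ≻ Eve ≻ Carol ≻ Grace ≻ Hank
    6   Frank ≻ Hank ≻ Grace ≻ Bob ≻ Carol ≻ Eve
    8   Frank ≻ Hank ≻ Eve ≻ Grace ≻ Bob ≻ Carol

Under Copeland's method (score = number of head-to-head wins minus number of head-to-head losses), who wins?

Pairwise results:
  Eve vs Grace: Eve wins 20–19.
  Eve vs Hank: Hank wins 27–12.
  Eve vs Carol: Carol wins 20–19.
  Eve vs Frank: Frank wins 38–1.
  Eve vs Bob: Eve wins 22–17.
  Grace vs Hank: Hank wins 27–12.
  Grace vs Carol: Carol wins 25–14.
  Grace vs Frank: Frank wins 39–0.
  Grace vs Bob: Grace wins 28–11.
  Hank vs Carol: Carol wins 25–14.
  Hank vs Frank: Frank wins 39–0.
  Hank vs Bob: Hank wins 28–11.
  Carol vs Frank: Frank wins 25–14.
  Carol vs Bob: Bob wins 25–14.
  Frank vs Bob: Frank wins 28–11.
Copeland scores (wins − losses):
  Eve: 2 − 3 = -1
  Grace: 1 − 4 = -3
  Hank: 3 − 2 = 1
  Carol: 3 − 2 = 1
  Frank: 5 − 0 = 5
  Bob: 1 − 4 = -3
Frank has the best Copeland score.

Frank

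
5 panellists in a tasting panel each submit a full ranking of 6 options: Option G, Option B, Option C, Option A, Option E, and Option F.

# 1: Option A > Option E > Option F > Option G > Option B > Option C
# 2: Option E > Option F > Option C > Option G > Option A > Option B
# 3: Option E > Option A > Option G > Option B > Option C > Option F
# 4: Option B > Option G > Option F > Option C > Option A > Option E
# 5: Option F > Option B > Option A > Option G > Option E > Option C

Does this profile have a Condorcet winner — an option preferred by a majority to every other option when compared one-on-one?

No

Head-to-head results (5 voters total):
Option G vs Option B: Option G wins 3–2.
Option G vs Option C: Option G wins 4–1.
Option G vs Option A: Option A wins 3–2.
Option G vs Option E: Option E wins 3–2.
Option G vs Option F: Option F wins 3–2.
Option B vs Option C: Option B wins 4–1.
Option B vs Option A: Option A wins 3–2.
Option B vs Option E: Option E wins 3–2.
Option B vs Option F: Option F wins 3–2.
Option C vs Option A: Option A wins 3–2.
Option C vs Option E: Option E wins 4–1.
Option C vs Option F: Option F wins 4–1.
Option A vs Option E: Option A wins 3–2.
Option A vs Option F: Option F wins 3–2.
Option E vs Option F: Option E wins 3–2.
No candidate beats all others: Option A beats Option E beats Option F beats Option A, a majority cycle.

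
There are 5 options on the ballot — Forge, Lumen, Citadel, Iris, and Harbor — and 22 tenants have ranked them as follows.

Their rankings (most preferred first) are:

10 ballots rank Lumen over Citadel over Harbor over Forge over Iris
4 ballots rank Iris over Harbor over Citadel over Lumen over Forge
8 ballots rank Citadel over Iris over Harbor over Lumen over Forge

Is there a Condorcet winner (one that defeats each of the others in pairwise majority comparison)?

Yes

Head-to-head results (22 voters total):
Forge vs Lumen: Lumen wins 22–0.
Forge vs Citadel: Citadel wins 22–0.
Forge vs Iris: Iris wins 12–10.
Forge vs Harbor: Harbor wins 22–0.
Lumen vs Citadel: Citadel wins 12–10.
Lumen vs Iris: Iris wins 12–10.
Lumen vs Harbor: Harbor wins 12–10.
Citadel vs Iris: Citadel wins 18–4.
Citadel vs Harbor: Citadel wins 18–4.
Iris vs Harbor: Iris wins 12–10.
Citadel beats each rival — Forge (22–0), Lumen (12–10), Iris (18–4), Harbor (18–4) — so Citadel is the Condorcet winner.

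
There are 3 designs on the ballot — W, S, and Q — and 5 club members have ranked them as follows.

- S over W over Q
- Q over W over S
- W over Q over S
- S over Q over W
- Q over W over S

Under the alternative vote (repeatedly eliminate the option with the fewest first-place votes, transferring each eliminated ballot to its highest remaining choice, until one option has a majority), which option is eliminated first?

W

Round 1: S 2, Q 2, W 1. W has the fewest and is eliminated.
Round 2: Q 3, S 2. Q has a majority.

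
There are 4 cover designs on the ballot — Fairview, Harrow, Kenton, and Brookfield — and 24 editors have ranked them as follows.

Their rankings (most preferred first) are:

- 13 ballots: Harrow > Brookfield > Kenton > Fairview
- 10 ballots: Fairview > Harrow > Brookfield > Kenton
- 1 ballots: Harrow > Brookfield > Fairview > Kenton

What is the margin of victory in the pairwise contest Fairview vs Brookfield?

Ballots ranking Fairview above Brookfield: 10.
Ballots ranking Brookfield above Fairview: 13+1 = 14.
Brookfield wins 14–10, a margin of 4.

4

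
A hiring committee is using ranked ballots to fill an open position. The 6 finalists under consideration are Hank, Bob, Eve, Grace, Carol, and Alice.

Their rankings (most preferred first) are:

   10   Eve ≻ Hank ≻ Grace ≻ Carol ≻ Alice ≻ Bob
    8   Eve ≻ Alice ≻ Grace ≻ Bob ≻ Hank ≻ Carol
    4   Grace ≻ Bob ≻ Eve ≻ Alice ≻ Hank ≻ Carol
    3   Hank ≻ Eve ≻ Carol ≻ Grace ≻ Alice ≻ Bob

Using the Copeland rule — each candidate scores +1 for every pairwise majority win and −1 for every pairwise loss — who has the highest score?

Eve

Pairwise results:
  Hank vs Bob: Hank wins 13–12.
  Hank vs Eve: Eve wins 22–3.
  Hank vs Grace: Hank wins 13–12.
  Hank vs Carol: Hank wins 25–0.
  Hank vs Alice: Hank wins 13–12.
  Bob vs Eve: Eve wins 21–4.
  Bob vs Grace: Grace wins 25–0.
  Bob vs Carol: Carol wins 13–12.
  Bob vs Alice: Alice wins 21–4.
  Eve vs Grace: Eve wins 21–4.
  Eve vs Carol: Eve wins 25–0.
  Eve vs Alice: Eve wins 25–0.
  Grace vs Carol: Grace wins 22–3.
  Grace vs Alice: Grace wins 17–8.
  Carol vs Alice: Carol wins 13–12.
Copeland scores (wins − losses):
  Hank: 4 − 1 = 3
  Bob: 0 − 5 = -5
  Eve: 5 − 0 = 5
  Grace: 3 − 2 = 1
  Carol: 2 − 3 = -1
  Alice: 1 − 4 = -3
Eve has the best Copeland score.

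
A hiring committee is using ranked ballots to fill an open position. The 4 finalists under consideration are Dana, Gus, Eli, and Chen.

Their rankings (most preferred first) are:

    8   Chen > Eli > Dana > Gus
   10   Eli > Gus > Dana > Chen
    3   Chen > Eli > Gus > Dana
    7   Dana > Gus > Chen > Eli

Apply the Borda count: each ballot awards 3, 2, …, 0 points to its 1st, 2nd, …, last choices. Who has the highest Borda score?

Eli

Borda scores:
  Dana: 8·1 + 10·1 + 3·0 + 7·3 = 39
  Gus: 8·0 + 10·2 + 3·1 + 7·2 = 37
  Eli: 8·2 + 10·3 + 3·2 + 7·0 = 52
  Chen: 8·3 + 10·0 + 3·3 + 7·1 = 40
Eli has the highest total.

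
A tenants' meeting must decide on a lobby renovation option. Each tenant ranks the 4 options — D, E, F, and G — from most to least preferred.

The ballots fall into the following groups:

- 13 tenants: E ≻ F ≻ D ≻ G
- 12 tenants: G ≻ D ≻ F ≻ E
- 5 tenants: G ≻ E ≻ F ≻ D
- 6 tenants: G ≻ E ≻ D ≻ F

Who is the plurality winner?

First-place vote totals:
  D: 0
  E: 13
  F: 0
  G: 23
G has the most first-place votes.

G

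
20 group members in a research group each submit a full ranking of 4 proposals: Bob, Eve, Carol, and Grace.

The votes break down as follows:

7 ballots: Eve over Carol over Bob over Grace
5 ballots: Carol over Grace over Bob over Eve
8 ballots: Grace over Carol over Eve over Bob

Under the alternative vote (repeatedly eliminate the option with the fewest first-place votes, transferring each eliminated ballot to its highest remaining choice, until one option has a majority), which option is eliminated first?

Bob

Round 1: Grace 8, Eve 7, Carol 5, Bob 0. Bob has the fewest and is eliminated.
Round 2: Grace 8, Eve 7, Carol 5. Carol has the fewest and is eliminated.
Round 3: Grace 13, Eve 7. Grace has a majority.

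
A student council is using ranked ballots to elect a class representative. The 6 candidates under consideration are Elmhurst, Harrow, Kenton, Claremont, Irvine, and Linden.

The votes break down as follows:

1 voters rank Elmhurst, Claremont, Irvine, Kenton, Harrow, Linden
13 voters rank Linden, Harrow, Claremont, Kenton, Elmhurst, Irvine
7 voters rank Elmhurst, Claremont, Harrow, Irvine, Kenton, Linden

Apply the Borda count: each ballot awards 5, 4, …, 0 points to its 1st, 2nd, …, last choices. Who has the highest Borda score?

Harrow

Borda scores:
  Elmhurst: 5 + 13·1 + 7·5 = 53
  Harrow: 1 + 13·4 + 7·3 = 74
  Kenton: 2 + 13·2 + 7·1 = 35
  Claremont: 4 + 13·3 + 7·4 = 71
  Irvine: 3 + 13·0 + 7·2 = 17
  Linden: 0 + 13·5 + 7·0 = 65
Harrow has the highest total.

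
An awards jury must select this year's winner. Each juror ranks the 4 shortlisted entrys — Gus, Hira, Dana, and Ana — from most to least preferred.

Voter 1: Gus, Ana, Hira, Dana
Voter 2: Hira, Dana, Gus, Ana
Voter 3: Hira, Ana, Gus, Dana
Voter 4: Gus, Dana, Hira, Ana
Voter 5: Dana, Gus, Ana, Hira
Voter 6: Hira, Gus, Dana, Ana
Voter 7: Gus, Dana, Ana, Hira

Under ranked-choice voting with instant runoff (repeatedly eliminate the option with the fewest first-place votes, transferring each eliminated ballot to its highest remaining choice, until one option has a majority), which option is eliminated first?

Ana

Round 1: Gus 3, Hira 3, Dana 1, Ana 0. Ana has the fewest and is eliminated.
Round 2: Gus 3, Hira 3, Dana 1. Dana has the fewest and is eliminated.
Round 3: Gus 4, Hira 3. Gus has a majority.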